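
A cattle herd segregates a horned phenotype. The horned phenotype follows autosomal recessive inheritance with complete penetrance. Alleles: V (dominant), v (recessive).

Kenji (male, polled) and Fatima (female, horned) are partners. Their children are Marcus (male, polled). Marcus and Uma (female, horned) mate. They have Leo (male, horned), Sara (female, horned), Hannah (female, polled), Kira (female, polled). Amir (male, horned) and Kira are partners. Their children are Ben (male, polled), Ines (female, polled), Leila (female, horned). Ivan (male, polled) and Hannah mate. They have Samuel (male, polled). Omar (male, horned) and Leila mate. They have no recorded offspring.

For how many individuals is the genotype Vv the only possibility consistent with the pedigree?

5

Obligate heterozygotes: Marcus is polled so carries V and received v from Fatima (vv), so Marcus is Vv; Hannah is polled so carries V and received v from Uma (vv), so Hannah is Vv; Kira is polled so carries V and received v from Uma (vv), so Kira is Vv; Ben is polled so carries V and received v from Amir (vv), so Ben is Vv; Ines is polled so carries V and received v from Amir (vv), so Ines is Vv.
Every other individual is either homozygous by phenotype or has at least one consistent homozygous assignment, so the count is 5.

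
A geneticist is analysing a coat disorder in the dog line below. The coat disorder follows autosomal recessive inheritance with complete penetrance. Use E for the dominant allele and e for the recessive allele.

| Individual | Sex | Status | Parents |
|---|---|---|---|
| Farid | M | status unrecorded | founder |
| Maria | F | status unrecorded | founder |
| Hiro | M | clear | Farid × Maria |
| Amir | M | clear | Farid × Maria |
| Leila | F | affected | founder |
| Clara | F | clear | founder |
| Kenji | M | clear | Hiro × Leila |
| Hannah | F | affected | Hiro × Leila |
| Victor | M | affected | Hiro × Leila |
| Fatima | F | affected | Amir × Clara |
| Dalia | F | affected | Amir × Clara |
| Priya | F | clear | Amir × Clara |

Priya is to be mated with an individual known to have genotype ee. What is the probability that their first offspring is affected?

1/3

Amir is clear so carries E and passed e to Fatima (ee), so Amir is Ee.
Clara is clear so carries E and passed e to Fatima (ee), so Clara is Ee.
Priya is a clear offspring of Amir (Ee) × Clara (Ee), whose cross gives 1/4 EE : 1/2 Ee : 1/4 ee; conditioning on being clear, Priya is EE with probability 1/3, Ee with probability 2/3.
Summing over parental genotype combinations, P(offspring is affected) = 2/3·1/2 = 1/3.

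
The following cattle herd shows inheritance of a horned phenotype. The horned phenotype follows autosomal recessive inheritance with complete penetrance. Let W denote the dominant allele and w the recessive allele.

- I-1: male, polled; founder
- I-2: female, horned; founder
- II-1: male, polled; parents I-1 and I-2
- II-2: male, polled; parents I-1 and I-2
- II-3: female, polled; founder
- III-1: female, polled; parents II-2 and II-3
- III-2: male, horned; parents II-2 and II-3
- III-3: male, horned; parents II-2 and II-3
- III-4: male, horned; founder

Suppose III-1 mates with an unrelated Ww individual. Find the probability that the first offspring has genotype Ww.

II-2 is polled so carries W and received w from I-2 (ww), so II-2 is Ww.
II-3 is polled so carries W and passed w to III-2 (ww), so II-3 is Ww.
III-1 is a polled offspring of II-2 (Ww) × II-3 (Ww), whose cross gives 1/4 WW : 1/2 Ww : 1/4 ww; conditioning on being polled, III-1 is WW with probability 1/3, Ww with probability 2/3.
Summing over parental genotype combinations, P(offspring has genotype Ww) = 1/3·1/2 + 2/3·1/2 = 1/2.

1/2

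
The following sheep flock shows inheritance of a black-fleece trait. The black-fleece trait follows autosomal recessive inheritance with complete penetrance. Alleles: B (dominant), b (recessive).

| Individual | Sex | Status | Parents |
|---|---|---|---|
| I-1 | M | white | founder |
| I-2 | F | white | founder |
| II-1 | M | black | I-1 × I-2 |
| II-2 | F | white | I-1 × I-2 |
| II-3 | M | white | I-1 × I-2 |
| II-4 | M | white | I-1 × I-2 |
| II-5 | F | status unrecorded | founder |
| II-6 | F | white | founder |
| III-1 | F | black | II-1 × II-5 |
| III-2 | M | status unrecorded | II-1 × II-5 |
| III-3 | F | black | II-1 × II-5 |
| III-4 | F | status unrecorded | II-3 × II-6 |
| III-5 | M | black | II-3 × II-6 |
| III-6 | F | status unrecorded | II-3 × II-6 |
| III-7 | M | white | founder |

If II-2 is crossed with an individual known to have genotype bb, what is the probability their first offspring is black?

I-1 is white so carries B and passed b to II-1 (bb), so I-1 is Bb.
I-2 is white so carries B and passed b to II-1 (bb), so I-2 is Bb.
II-2 is a white offspring of I-1 (Bb) × I-2 (Bb), whose cross gives 1/4 BB : 1/2 Bb : 1/4 bb; conditioning on being white, II-2 is BB with probability 1/3, Bb with probability 2/3.
Summing over parental genotype combinations, P(offspring is black) = 2/3·1/2 = 1/3.

1/3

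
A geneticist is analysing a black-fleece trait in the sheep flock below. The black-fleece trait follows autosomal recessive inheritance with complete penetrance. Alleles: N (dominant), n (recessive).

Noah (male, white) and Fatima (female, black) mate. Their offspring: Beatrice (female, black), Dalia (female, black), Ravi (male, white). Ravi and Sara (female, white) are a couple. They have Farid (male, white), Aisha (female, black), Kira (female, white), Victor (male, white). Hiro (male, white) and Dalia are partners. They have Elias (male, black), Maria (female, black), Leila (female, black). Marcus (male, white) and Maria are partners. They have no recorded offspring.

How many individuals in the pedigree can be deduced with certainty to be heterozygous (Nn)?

Obligate heterozygotes: Noah is white so carries N and passed n to Beatrice (nn), so Noah is Nn; Ravi is white so carries N and received n from Fatima (nn), so Ravi is Nn; Sara is white so carries N and passed n to Aisha (nn), so Sara is Nn; Hiro is white so carries N and passed n to Elias (nn), so Hiro is Nn.
Every other individual is either homozygous by phenotype or has at least one consistent homozygous assignment, so the count is 4.

4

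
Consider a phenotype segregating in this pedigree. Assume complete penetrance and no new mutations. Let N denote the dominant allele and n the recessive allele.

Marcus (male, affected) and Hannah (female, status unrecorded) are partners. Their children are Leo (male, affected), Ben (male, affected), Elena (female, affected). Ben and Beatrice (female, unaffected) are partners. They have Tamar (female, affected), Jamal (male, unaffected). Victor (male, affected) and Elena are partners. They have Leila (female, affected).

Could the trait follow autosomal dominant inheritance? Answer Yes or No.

A consistent assignment under autosomal dominant exists: Marcus NN, Hannah Nn, Leo NN, Ben Nn, Elena NN, Beatrice nn, Victor NN, Tamar Nn, Jamal nn, Leila NN.
In this assignment every recorded phenotype matches its genotype and every non-founder's genotype is obtainable from its parents' genotypes, so the pedigree is consistent.

Yes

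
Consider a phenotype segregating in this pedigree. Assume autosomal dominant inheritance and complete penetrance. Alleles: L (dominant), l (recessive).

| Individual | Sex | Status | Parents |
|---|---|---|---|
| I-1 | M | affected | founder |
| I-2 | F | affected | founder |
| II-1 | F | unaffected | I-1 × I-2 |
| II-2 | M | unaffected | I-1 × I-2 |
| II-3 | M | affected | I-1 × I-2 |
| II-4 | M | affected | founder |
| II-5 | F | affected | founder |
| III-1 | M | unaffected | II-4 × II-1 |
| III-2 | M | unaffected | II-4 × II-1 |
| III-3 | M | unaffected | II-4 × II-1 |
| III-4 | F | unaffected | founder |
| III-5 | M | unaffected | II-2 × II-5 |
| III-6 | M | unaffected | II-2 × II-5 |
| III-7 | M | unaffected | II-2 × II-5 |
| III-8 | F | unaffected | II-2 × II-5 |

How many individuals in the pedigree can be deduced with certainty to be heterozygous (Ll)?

Obligate heterozygotes: I-1 is affected so carries L and passed l to II-1 (ll), so I-1 is Ll; I-2 is affected so carries L and passed l to II-1 (ll), so I-2 is Ll; II-4 is affected so carries L and passed l to III-1 (ll), so II-4 is Ll; II-5 is affected so carries L and passed l to III-5 (ll), so II-5 is Ll.
Every other individual is either homozygous by phenotype or has at least one consistent homozygous assignment, so the count is 4.

4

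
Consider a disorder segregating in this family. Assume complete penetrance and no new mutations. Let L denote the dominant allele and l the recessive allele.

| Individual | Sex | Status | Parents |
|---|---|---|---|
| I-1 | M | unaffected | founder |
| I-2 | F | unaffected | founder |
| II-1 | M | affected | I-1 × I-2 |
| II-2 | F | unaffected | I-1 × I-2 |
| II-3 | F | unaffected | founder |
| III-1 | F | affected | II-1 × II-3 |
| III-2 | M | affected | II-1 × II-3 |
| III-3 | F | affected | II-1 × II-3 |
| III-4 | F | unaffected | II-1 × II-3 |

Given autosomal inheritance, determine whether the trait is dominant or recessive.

I-1 and I-2 are both unaffected yet have an affected child II-1. Under dominance, an affected child requires at least one affected parent, so the trait cannot be dominant.

recessive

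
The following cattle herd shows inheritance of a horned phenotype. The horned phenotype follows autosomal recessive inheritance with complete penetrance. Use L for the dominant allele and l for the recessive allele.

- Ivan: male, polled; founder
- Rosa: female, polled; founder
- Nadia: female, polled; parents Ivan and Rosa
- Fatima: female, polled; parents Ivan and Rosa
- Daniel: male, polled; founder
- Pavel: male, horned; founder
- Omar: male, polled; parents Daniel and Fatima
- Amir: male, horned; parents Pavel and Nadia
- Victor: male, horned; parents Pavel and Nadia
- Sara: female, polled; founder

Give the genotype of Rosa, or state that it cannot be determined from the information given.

Rosa's phenotype allows LL or Ll, and no parent or child forces a single allele at both positions; consistent genotype assignments exist with Rosa as LL or Ll.

cannot be determined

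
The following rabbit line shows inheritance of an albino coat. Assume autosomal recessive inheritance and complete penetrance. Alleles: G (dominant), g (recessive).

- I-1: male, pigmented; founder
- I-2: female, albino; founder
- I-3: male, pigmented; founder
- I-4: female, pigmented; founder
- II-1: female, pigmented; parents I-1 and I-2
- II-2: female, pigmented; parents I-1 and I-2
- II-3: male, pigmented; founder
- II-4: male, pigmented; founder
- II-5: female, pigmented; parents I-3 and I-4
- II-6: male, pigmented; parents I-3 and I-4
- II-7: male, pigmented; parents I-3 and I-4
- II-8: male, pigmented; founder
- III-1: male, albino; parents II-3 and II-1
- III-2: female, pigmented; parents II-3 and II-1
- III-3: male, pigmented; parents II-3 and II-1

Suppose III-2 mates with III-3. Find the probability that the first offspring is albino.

II-3 is pigmented so carries G and passed g to III-1 (gg), so II-3 is Gg.
II-1 is pigmented so carries G and received g from I-2 (gg), so II-1 is Gg.
III-2 is a pigmented offspring of II-3 (Gg) × II-1 (Gg), whose cross gives 1/4 GG : 1/2 Gg : 1/4 gg; conditioning on being pigmented, III-2 is GG with probability 1/3, Gg with probability 2/3.
III-3 is a pigmented offspring of II-3 (Gg) × II-1 (Gg), whose cross gives 1/4 GG : 1/2 Gg : 1/4 gg; conditioning on being pigmented, III-3 is GG with probability 1/3, Gg with probability 2/3.
Summing over parental genotype combinations, P(offspring is albino) = 4/9·1/4 = 1/9.

1/9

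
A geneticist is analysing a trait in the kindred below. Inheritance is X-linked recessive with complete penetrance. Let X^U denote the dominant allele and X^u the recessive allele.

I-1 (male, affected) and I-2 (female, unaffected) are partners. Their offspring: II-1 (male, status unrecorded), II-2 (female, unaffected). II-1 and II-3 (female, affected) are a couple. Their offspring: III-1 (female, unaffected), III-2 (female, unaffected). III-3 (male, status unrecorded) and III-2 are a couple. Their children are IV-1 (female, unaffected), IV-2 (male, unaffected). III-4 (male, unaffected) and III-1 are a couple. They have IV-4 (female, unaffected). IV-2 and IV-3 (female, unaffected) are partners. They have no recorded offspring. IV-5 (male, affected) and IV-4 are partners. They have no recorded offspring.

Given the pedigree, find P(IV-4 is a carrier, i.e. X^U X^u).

III-4 is unaffected, so III-4 is X^U Y.
III-1 is unaffected so carries U and received u from II-3 (X^u X^u), so III-1 is X^U X^u.
Their cross gives offspring ratios 1/2 X^U X^U : 1/2 X^U X^u. Conditioning on IV-4 being unaffected, P(X^U X^u) = 1/2 / 1 = 1/2.

1/2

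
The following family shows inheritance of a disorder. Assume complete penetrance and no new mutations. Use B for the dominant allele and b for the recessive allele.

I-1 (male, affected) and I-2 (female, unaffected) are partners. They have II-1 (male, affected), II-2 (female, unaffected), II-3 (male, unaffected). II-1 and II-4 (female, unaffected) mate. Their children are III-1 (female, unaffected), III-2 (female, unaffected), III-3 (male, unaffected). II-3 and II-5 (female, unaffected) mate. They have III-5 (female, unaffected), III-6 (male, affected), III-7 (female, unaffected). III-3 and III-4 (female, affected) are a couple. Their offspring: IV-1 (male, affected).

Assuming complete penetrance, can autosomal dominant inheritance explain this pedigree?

No

Under autosomal dominant, III-6 (affected, male) cannot arise from II-3 (unaffected) × II-5 (unaffected).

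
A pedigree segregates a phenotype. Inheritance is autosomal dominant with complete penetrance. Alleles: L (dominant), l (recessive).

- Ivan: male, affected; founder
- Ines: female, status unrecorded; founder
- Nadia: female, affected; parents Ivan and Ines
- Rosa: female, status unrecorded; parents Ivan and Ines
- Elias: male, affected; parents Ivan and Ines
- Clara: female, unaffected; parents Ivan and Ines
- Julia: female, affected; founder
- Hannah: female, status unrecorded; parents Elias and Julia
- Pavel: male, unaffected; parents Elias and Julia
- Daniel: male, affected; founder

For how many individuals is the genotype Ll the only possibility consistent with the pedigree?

Obligate heterozygotes: Ivan is affected so carries L and passed l to Clara (ll), so Ivan is Ll; Elias is affected so carries L and passed l to Pavel (ll), so Elias is Ll; Julia is affected so carries L and passed l to Pavel (ll), so Julia is Ll.
Every other individual is either homozygous by phenotype or has at least one consistent homozygous assignment, so the count is 3.

3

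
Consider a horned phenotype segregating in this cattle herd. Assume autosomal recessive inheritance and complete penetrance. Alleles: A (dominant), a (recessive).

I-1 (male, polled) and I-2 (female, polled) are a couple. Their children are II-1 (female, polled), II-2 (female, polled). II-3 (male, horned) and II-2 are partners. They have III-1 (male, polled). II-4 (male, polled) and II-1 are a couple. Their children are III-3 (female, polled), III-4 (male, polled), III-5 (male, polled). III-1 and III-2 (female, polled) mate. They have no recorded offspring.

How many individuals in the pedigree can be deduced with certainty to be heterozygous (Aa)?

Obligate heterozygotes: III-1 is polled so carries A and received a from II-3 (aa), so III-1 is Aa.
Every other individual is either homozygous by phenotype or has at least one consistent homozygous assignment, so the count is 1.

1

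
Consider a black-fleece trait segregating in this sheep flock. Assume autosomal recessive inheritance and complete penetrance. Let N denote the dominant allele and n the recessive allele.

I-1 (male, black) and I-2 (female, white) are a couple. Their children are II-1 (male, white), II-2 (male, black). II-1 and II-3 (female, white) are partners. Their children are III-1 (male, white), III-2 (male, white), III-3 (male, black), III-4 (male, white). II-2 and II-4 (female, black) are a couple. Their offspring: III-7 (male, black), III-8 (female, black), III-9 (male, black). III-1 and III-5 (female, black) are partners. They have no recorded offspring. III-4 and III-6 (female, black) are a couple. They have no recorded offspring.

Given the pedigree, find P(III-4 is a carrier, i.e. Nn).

2/3

II-1 is white so carries N and received n from I-1 (nn), so II-1 is Nn.
II-3 is white so carries N and passed n to III-3 (nn), so II-3 is Nn.
Their cross gives offspring ratios 1/4 NN : 1/2 Nn : 1/4 nn. Conditioning on III-4 being white, P(Nn) = 1/2 / 3/4 = 2/3.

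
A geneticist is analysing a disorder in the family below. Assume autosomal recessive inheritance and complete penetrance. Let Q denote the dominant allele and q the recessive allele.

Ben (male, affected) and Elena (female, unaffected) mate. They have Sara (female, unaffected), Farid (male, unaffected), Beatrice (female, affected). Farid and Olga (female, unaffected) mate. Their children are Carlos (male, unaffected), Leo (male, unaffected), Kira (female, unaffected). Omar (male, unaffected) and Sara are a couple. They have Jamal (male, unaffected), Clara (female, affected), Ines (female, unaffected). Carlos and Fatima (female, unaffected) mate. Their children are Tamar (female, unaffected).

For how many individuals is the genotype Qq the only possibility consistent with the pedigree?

Obligate heterozygotes: Elena is unaffected so carries Q and passed q to Beatrice (qq), so Elena is Qq; Sara is unaffected so carries Q and received q from Ben (qq), so Sara is Qq; Farid is unaffected so carries Q and received q from Ben (qq), so Farid is Qq; Omar is unaffected so carries Q and passed q to Clara (qq), so Omar is Qq.
Every other individual is either homozygous by phenotype or has at least one consistent homozygous assignment, so the count is 4.

4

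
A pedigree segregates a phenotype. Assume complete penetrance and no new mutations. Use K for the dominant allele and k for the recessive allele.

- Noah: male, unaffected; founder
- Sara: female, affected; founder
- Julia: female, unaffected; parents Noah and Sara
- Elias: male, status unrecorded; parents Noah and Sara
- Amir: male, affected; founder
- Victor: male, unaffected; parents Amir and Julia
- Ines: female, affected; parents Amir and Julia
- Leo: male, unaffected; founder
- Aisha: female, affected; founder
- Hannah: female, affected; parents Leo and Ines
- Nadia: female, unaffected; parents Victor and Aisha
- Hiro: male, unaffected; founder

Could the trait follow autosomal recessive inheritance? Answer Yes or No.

A consistent assignment under autosomal recessive exists: Noah KK, Sara kk, Julia Kk, Elias Kk, Amir kk, Victor Kk, Ines kk, Leo Kk, Aisha kk, Hannah kk, Nadia Kk, Hiro KK.
In this assignment every recorded phenotype matches its genotype and every non-founder's genotype is obtainable from its parents' genotypes, so the pedigree is consistent.

Yes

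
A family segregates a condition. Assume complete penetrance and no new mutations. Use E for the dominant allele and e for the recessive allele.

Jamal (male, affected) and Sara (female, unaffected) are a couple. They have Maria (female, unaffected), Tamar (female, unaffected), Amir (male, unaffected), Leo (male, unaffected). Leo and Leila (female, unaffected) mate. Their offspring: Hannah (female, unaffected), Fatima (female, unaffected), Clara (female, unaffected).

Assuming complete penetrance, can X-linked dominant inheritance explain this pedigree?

No

Under X-linked dominant, Maria (unaffected, female) cannot arise from Jamal (affected) × Sara (unaffected).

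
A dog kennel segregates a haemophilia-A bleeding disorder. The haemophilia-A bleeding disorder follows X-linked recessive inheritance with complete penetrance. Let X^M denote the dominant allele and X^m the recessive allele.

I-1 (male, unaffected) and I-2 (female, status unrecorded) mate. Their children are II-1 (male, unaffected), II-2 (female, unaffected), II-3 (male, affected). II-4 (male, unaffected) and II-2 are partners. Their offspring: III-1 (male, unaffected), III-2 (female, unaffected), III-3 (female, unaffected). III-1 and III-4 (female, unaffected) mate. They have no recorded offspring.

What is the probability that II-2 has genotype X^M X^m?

1/3

I-1 is unaffected, so I-1 is X^M Y.
I-2 passed M to II-1 (X^M Y) and passed m to II-3 (X^m Y), so I-2 is X^M X^m.
Their cross gives offspring ratios 1/2 X^M X^M : 1/2 X^M X^m. Conditioning on II-2 being unaffected, P(X^M X^m) = 1/2 / 1 = 1/2 before taking II-2's own offspring into account.
II-4 is unaffected, so II-4 is X^M Y.
Now use II-2's offspring. Probability of each recorded status — unaffected son III-1: 1/2 if II-2 is X^M X^m, 1 if X^M X^M. (III-2, III-3: equally likely either way, so uninformative.)
Bayes: P(X^M X^m) = 1/2·1/2 / (1/2·1/2 + 1/2·1) = 1/3.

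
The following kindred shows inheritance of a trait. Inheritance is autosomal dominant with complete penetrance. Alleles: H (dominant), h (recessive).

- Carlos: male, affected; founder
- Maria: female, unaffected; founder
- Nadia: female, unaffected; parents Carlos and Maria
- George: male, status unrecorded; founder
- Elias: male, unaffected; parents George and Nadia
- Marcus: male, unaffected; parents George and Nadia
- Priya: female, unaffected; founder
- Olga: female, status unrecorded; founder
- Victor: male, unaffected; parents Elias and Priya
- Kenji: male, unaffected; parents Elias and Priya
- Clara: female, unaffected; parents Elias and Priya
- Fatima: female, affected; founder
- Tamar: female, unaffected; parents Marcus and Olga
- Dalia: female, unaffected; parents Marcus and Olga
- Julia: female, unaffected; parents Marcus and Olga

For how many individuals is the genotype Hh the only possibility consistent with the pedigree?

1

Obligate heterozygotes: Carlos is affected so carries H and passed h to Nadia (hh), so Carlos is Hh.
Every other individual is either homozygous by phenotype or has at least one consistent homozygous assignment, so the count is 1.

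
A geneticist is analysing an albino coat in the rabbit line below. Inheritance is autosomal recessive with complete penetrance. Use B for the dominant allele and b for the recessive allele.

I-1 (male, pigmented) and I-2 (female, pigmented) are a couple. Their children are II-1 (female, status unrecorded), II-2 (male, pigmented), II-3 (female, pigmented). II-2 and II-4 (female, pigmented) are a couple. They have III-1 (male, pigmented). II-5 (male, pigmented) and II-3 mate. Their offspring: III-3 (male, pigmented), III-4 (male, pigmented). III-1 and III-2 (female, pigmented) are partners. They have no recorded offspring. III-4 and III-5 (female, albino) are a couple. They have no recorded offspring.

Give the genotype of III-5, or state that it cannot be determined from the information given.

bb

III-5 is albino, so III-5 is bb.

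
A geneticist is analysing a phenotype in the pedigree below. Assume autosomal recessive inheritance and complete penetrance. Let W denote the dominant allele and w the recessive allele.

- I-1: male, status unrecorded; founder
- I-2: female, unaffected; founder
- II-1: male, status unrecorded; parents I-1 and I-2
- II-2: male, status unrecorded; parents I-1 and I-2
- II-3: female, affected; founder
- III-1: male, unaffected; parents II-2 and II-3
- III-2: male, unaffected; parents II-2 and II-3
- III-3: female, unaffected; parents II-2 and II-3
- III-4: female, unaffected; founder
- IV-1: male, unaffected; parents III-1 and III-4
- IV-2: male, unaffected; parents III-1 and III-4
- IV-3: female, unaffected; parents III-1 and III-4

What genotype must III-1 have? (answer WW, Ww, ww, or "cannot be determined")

From phenotype alone, III-1 is WW or Ww.
III-1 is unaffected so carries W and received w from II-3 (ww), so III-1 is Ww.

Ww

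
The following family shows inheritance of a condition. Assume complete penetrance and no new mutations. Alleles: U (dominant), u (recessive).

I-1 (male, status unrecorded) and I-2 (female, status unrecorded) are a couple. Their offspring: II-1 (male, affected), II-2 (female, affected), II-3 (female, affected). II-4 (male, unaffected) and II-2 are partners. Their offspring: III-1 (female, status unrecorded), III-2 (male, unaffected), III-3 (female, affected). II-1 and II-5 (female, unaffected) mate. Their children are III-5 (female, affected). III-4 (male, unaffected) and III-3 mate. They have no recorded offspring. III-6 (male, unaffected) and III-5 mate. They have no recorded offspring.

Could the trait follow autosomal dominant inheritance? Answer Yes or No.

Yes

A consistent assignment under autosomal dominant exists: I-1 UU, I-2 Uu, II-1 UU, II-2 Uu, II-3 UU, II-4 uu, II-5 uu, III-1 Uu, III-2 uu, III-3 Uu, III-4 uu, III-5 Uu, III-6 uu.
In this assignment every recorded phenotype matches its genotype and every non-founder's genotype is obtainable from its parents' genotypes, so the pedigree is consistent.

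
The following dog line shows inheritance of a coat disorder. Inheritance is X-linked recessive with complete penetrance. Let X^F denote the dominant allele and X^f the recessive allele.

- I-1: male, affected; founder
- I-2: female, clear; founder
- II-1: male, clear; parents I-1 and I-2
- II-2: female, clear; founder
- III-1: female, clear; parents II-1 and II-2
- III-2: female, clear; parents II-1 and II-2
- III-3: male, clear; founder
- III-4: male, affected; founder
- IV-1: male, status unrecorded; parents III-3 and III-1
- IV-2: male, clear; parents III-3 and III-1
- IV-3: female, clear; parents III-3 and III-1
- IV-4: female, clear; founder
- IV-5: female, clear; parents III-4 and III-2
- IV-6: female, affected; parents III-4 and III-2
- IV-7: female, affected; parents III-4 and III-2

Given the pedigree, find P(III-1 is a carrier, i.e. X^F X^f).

II-1 is clear, so II-1 is X^F Y.
II-2 is clear so carries F and passed f to III-2 (X^F X^f, whose F came from II-1), so II-2 is X^F X^f.
Their cross gives offspring ratios 1/2 X^F X^F : 1/2 X^F X^f. Conditioning on III-1 being clear, P(X^F X^f) = 1/2 / 1 = 1/2 before taking III-1's own offspring into account.
III-3 is clear, so III-3 is X^F Y.
Now use III-1's offspring. Probability of each recorded status — clear son IV-2: 1/2 if III-1 is X^F X^f, 1 if X^F X^F. (IV-1, IV-3: equally likely either way, so uninformative.)
Bayes: P(X^F X^f) = 1/2·1/2 / (1/2·1/2 + 1/2·1) = 1/3.

1/3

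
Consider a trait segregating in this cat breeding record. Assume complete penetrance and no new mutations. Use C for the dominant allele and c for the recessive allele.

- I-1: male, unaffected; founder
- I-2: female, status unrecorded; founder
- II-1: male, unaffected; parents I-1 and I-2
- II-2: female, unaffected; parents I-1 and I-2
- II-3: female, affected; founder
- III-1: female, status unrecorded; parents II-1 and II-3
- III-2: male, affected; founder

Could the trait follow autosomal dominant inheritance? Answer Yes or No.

A consistent assignment under autosomal dominant exists: I-1 cc, I-2 Cc, II-1 cc, II-2 cc, II-3 CC, III-1 Cc, III-2 CC.
In this assignment every recorded phenotype matches its genotype and every non-founder's genotype is obtainable from its parents' genotypes, so the pedigree is consistent.

Yes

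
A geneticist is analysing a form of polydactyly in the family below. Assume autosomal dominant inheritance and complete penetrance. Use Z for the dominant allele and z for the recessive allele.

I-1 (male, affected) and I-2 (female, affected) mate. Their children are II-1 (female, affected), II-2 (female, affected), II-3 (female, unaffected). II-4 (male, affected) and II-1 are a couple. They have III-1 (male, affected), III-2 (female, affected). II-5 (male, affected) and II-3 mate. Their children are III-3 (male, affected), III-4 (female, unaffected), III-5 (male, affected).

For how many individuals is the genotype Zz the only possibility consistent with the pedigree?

Obligate heterozygotes: I-1 is affected so carries Z and passed z to II-3 (zz), so I-1 is Zz; I-2 is affected so carries Z and passed z to II-3 (zz), so I-2 is Zz; II-5 is affected so carries Z and passed z to III-4 (zz), so II-5 is Zz; III-3 is affected so carries Z and received z from II-3 (zz), so III-3 is Zz; III-5 is affected so carries Z and received z from II-3 (zz), so III-5 is Zz.
Every other individual is either homozygous by phenotype or has at least one consistent homozygous assignment, so the count is 5.

5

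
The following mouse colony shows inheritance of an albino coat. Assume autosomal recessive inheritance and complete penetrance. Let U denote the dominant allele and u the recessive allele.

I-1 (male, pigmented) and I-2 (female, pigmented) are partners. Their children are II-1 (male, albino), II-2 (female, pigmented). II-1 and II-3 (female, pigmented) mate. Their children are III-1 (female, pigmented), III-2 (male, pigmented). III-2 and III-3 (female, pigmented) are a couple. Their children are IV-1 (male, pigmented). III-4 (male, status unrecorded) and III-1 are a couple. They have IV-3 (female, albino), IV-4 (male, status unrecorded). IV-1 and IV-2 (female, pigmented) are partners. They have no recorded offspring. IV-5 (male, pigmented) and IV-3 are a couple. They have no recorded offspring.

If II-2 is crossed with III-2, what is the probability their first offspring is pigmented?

I-1 is pigmented so carries U and passed u to II-1 (uu), so I-1 is Uu.
I-2 is pigmented so carries U and passed u to II-1 (uu), so I-2 is Uu.
II-2 is a pigmented offspring of I-1 (Uu) × I-2 (Uu), whose cross gives 1/4 UU : 1/2 Uu : 1/4 uu; conditioning on being pigmented, II-2 is UU with probability 1/3, Uu with probability 2/3.
III-2 is pigmented so carries U and received u from II-1 (uu), so III-2 is Uu.
Summing over parental genotype combinations, P(offspring is pigmented) = 1/3·1 + 2/3·3/4 = 5/6.

5/6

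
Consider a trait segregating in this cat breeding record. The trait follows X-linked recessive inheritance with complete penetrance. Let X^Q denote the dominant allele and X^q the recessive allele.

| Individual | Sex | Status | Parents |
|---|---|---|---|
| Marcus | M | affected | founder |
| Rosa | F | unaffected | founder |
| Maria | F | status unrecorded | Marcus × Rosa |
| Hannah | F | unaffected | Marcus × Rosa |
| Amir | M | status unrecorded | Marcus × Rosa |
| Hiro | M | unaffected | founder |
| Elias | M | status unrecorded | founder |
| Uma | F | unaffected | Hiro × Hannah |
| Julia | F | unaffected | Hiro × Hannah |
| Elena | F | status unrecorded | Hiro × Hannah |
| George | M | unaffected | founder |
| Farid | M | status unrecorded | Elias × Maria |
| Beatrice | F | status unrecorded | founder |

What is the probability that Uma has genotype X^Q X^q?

1/2

Hiro is unaffected, so Hiro is X^Q Y.
Hannah is unaffected so carries Q and received q from Marcus (X^q Y), so Hannah is X^Q X^q.
Their cross gives offspring ratios 1/2 X^Q X^Q : 1/2 X^Q X^q. Conditioning on Uma being unaffected, P(X^Q X^q) = 1/2 / 1 = 1/2.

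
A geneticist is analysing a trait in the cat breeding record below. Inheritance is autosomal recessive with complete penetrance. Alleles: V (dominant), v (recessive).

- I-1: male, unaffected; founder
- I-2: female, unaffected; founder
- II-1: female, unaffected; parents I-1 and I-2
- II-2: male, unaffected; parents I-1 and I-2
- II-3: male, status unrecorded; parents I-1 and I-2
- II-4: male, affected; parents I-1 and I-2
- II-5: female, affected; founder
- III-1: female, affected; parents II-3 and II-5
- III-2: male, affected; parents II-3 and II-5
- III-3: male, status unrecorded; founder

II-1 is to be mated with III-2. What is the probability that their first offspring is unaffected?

I-1 is unaffected so carries V and passed v to II-4 (vv), so I-1 is Vv.
I-2 is unaffected so carries V and passed v to II-4 (vv), so I-2 is Vv.
II-1 is an unaffected offspring of I-1 (Vv) × I-2 (Vv), whose cross gives 1/4 VV : 1/2 Vv : 1/4 vv; conditioning on being unaffected, II-1 is VV with probability 1/3, Vv with probability 2/3.
III-2 is affected, so III-2 is vv.
Summing over parental genotype combinations, P(offspring is unaffected) = 1/3·1 + 2/3·1/2 = 2/3.

2/3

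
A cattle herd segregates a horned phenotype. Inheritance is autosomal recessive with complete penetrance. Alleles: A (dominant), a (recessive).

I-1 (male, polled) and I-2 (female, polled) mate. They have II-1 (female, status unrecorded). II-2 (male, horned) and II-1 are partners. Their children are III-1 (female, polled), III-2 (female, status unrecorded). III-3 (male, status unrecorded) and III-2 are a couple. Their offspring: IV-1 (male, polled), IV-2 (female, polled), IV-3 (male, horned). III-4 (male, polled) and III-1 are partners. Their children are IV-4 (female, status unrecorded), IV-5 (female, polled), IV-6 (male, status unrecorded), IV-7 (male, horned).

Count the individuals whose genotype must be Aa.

Obligate heterozygotes: III-1 is polled so carries A and received a from II-2 (aa), so III-1 is Aa; III-4 is polled so carries A and passed a to IV-7 (aa), so III-4 is Aa.
Every other individual is either homozygous by phenotype or has at least one consistent homozygous assignment, so the count is 2.

2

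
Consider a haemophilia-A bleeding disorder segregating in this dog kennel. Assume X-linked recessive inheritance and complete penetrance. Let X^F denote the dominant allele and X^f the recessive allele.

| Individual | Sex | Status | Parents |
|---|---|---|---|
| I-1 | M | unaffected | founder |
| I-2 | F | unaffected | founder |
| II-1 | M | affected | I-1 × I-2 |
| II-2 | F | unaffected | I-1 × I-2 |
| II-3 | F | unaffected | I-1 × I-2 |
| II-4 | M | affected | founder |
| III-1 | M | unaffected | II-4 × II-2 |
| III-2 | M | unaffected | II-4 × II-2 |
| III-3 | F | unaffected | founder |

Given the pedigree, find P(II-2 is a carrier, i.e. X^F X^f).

1/5

I-1 is unaffected, so I-1 is X^F Y.
I-2 is unaffected so carries F and passed f to II-1 (X^f Y), so I-2 is X^F X^f.
Their cross gives offspring ratios 1/2 X^F X^F : 1/2 X^F X^f. Conditioning on II-2 being unaffected, P(X^F X^f) = 1/2 / 1 = 1/2 before taking II-2's own offspring into account.
II-4 is affected, so II-4 is X^f Y.
Now use II-2's offspring. Probability of each recorded status — unaffected son III-1: 1/2 if II-2 is X^F X^f, 1 if X^F X^F; unaffected son III-2: 1/2 if II-2 is X^F X^f, 1 if X^F X^F.
Bayes: P(X^F X^f) = 1/2·1/4 / (1/2·1/4 + 1/2·1) = 1/5.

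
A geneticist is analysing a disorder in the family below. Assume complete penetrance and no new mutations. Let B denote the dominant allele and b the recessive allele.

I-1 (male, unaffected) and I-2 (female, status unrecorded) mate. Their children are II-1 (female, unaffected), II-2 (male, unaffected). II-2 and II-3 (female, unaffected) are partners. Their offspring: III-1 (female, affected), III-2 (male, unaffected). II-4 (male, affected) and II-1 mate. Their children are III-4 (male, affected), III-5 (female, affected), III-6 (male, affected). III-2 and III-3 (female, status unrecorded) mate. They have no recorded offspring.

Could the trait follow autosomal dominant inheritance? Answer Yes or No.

Under autosomal dominant, III-1 (affected, female) cannot arise from II-2 (unaffected) × II-3 (unaffected).

No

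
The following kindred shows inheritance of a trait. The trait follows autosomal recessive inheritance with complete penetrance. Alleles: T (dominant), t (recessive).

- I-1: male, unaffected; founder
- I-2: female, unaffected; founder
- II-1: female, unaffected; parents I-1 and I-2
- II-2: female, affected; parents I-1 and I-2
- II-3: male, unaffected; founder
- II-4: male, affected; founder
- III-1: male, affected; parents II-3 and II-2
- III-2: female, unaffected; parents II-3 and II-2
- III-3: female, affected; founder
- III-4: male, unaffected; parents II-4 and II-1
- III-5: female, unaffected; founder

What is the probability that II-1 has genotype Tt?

I-1 is unaffected so carries T and passed t to II-2 (tt), so I-1 is Tt.
I-2 is unaffected so carries T and passed t to II-2 (tt), so I-2 is Tt.
Their cross gives offspring ratios 1/4 TT : 1/2 Tt : 1/4 tt. Conditioning on II-1 being unaffected, P(Tt) = 1/2 / 3/4 = 2/3 before taking II-1's own offspring into account.
II-4 is affected, so II-4 is tt.
Now use II-1's offspring. Probability of each recorded status — unaffected son III-4: 1/2 if II-1 is Tt, 1 if TT.
Bayes: P(Tt) = 2/3·1/2 / (2/3·1/2 + 1/3·1) = 1/2.

1/2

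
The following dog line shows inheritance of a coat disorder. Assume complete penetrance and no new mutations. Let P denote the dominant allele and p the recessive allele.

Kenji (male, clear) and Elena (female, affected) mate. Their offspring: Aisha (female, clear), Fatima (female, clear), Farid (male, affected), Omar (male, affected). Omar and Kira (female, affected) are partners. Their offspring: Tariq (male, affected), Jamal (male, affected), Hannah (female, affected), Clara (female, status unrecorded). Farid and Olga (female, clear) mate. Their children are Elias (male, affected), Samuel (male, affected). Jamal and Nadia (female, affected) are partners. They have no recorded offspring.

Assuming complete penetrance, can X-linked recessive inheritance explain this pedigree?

A consistent assignment under X-linked recessive exists: Kenji X^P Y, Elena X^p X^p, Aisha X^P X^p, Fatima X^P X^p, Farid X^p Y, Omar X^p Y, Kira X^p X^p, Olga X^P X^p, Tariq X^p Y, Jamal X^p Y, Hannah X^p X^p, Clara X^p X^p, Nadia X^p X^p, Elias X^p Y, Samuel X^p Y.
In this assignment every recorded phenotype matches its genotype and every non-founder's genotype is obtainable from its parents' genotypes, so the pedigree is consistent.

Yes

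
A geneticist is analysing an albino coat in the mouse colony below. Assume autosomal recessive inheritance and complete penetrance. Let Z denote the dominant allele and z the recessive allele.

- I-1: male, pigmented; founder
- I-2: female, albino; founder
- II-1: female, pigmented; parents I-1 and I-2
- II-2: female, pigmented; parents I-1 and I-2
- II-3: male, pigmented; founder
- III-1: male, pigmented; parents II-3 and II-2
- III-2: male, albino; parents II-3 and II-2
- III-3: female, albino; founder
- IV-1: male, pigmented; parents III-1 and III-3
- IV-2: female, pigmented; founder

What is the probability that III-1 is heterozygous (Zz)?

1/2

II-3 is pigmented so carries Z and passed z to III-2 (zz), so II-3 is Zz.
II-2 is pigmented so carries Z and received z from I-2 (zz), so II-2 is Zz.
Their cross gives offspring ratios 1/4 ZZ : 1/2 Zz : 1/4 zz. Conditioning on III-1 being pigmented, P(Zz) = 1/2 / 3/4 = 2/3 before taking III-1's own offspring into account.
III-3 is albino, so III-3 is zz.
Now use III-1's offspring. Probability of each recorded status — pigmented son IV-1: 1/2 if III-1 is Zz, 1 if ZZ.
Bayes: P(Zz) = 2/3·1/2 / (2/3·1/2 + 1/3·1) = 1/2.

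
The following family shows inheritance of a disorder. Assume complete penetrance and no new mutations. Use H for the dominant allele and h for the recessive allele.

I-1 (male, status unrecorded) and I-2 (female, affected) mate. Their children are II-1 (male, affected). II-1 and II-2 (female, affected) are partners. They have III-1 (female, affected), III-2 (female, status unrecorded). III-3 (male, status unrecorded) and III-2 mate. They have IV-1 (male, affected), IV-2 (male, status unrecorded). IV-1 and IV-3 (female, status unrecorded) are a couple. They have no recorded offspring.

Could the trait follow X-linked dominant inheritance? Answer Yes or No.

A consistent assignment under X-linked dominant exists: I-1 X^H Y, I-2 X^H X^H, II-1 X^H Y, II-2 X^H X^H, III-1 X^H X^H, III-2 X^H X^H, III-3 X^H Y, IV-1 X^H Y, IV-2 X^H Y, IV-3 X^H X^H.
In this assignment every recorded phenotype matches its genotype and every non-founder's genotype is obtainable from its parents' genotypes, so the pedigree is consistent.

Yes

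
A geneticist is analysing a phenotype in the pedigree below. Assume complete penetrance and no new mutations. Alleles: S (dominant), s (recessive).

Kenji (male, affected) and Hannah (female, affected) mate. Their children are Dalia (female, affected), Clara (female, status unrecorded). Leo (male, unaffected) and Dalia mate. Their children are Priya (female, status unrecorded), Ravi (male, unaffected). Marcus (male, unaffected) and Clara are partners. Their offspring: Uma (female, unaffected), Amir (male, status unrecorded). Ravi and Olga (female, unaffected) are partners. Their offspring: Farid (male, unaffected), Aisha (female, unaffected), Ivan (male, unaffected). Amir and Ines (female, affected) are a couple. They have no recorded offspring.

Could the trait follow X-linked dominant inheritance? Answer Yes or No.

A consistent assignment under X-linked dominant exists: Kenji X^S Y, Hannah X^S X^s, Dalia X^S X^s, Clara X^S X^s, Leo X^s Y, Marcus X^s Y, Priya X^S X^s, Ravi X^s Y, Olga X^s X^s, Uma X^s X^s, Amir X^S Y, Ines X^S X^S, Farid X^s Y, Aisha X^s X^s, Ivan X^s Y.
In this assignment every recorded phenotype matches its genotype and every non-founder's genotype is obtainable from its parents' genotypes, so the pedigree is consistent.

Yes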